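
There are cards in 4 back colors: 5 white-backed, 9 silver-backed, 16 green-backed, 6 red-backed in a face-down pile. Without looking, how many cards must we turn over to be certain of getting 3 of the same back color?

9

The worst case takes 2 cards of each back color without reaching 3 of any: 4 × 2 = 8.
The next card must bring some back color to 3, so 8 + 1 = 9.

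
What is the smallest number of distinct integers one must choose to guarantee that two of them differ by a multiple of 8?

Use the pigeonhole principle on residue classes: two integers differ by a multiple of 8 exactly when they share a remainder mod 8.
There are 8 residue classes mod 8, so 8 integers can all lie in distinct classes.
One more integer must repeat a residue, giving a difference divisible by 8. So n = 8 + 1 = 9.

9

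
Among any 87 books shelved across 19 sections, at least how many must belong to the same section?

The 87 books fall into 19 sections.
If each of the 19 sections held at most 4, the total would be at most 19 × 4 = 76 < 87, a contradiction.
So at least one holds ⌈87/19⌉ = 5.

5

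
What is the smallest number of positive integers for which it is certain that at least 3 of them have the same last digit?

There are 10 possible last digits acting as pigeonholes.
With 10 × 2 = 20 positive integers we could place exactly 2 in each, with no class reaching 3.
One more forces some class to hold 3, so 20 + 1 = 21.

21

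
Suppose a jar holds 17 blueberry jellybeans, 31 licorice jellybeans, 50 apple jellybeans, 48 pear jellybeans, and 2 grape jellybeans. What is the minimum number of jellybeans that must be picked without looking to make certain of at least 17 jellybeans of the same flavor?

67

Treat the 5 flavors as pigeonholes.
In the worst case we take at most 16 of each flavor, but all 2 grape (fewer than 16), giving 16 + 16 + 16 + 16 + 2 = 66.
One more jellybean then forces some flavor to 17, so 66 + 1 = 67.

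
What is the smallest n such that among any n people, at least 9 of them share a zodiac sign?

97

There are 12 zodiac signs acting as pigeonholes.
With 12 × 8 = 96 people we could place exactly 8 in each, with no class reaching 9.
One more forces some class to hold 9, so 96 + 1 = 97.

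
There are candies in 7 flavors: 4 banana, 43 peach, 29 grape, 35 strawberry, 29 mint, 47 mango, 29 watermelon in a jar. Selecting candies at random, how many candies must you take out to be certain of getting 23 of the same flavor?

In the worst case we take at most 22 of each flavor, but all 4 banana (fewer than 22), giving 4 + 22 + 22 + 22 + 22 + 22 + 22 = 136.
One more candy then forces some flavor to 23, so 136 + 1 = 137.

137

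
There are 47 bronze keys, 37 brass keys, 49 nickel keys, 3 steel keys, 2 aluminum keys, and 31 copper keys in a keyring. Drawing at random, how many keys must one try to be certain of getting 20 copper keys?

158

The worst case draws every non-copper key first: 47 + 37 + 49 + 3 + 2 = 138.
The next 20 draws are then forced to be copper, giving 138 + 20 = 158.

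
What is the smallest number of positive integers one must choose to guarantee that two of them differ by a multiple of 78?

79

Use the pigeonhole principle on residue classes: two integers differ by a multiple of 78 exactly when they share a remainder mod 78.
There are 78 residue classes mod 78, so 78 integers can all lie in distinct classes.
One more integer must repeat a residue, giving a difference divisible by 78. So n = 78 + 1 = 79.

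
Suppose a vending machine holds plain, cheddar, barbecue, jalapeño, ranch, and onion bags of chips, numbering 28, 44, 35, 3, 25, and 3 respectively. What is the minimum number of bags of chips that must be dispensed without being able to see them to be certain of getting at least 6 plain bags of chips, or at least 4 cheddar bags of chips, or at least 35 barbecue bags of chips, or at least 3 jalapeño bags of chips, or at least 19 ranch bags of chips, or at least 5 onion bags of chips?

The worst case stops just short of every target: 5 plain, 3 cheddar, 34 barbecue, 2 jalapeño, 18 ranch, all 3 onion — 5 + 3 + 34 + 2 + 18 + 3 = 65 bags of chips.
One more bag of chips must push some flavor to its target, so 65 + 1 = 66.

66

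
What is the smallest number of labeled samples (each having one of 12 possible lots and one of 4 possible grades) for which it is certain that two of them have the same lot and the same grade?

There are 12 × 4 = 48 (lot, grade) combinations acting as pigeonholes.
With 48 labeled samples we could place one in each, avoiding any repeat.
One more forces some (lot, grade) pair to hold 2, so 48 + 1 = 49.

49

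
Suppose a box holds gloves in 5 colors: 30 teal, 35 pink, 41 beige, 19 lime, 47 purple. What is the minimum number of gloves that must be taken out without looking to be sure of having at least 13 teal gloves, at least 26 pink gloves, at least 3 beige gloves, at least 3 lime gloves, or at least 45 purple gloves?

86

Each of the 5 colors has its own threshold; avoid all of them simultaneously.
The worst case stops just short of every target: 12 teal, 25 pink, 2 beige, 2 lime, 44 purple — 12 + 25 + 2 + 2 + 44 = 85 gloves.
One more glove must push some color to its target, so 85 + 1 = 86.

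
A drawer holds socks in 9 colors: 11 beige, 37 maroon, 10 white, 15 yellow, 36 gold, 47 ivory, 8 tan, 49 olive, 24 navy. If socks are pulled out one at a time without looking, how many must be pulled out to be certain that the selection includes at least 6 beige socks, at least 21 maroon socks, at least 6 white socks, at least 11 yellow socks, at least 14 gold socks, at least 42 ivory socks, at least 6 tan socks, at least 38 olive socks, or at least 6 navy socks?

142

Each of the 9 colors has its own threshold; avoid all of them simultaneously.
The worst case stops just short of every target: 5 beige, 20 maroon, 5 white, 10 yellow, 13 gold, 41 ivory, 5 tan, 37 olive, 5 navy — 5 + 20 + 5 + 10 + 13 + 41 + 5 + 37 + 5 = 141 socks.
One more sock must push some color to its target, so 141 + 1 = 142.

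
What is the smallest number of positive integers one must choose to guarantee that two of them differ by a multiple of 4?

Use the pigeonhole principle on residue classes: two integers differ by a multiple of 4 exactly when they share a remainder mod 4.
There are 4 residue classes mod 4, so 4 integers can all lie in distinct classes.
One more integer must repeat a residue, giving a difference divisible by 4. So n = 4 + 1 = 5.

5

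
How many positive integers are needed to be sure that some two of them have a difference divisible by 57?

Two integers differ by a multiple of 57 exactly when they share a remainder mod 57.
There are 57 residue classes mod 57, so 57 integers can all lie in distinct classes.
One more integer must repeat a residue, giving a difference divisible by 57. So n = 57 + 1 = 58.

58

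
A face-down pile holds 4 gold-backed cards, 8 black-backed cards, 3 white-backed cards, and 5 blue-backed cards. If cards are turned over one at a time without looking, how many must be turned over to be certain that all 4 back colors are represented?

The hardest back color to obtain is white-backed: we could draw every other card first — 20 − 3 = 17 cards — without a single white-backed one.
The next draw must be white-backed, so 17 + 1 = 18.

18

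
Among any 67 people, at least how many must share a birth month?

6

There are 12 months of the year, which serve as the pigeonholes.
If each of the 12 months of the year held at most 5, the total would be at most 12 × 5 = 60 < 67, a contradiction.
So at least one holds ⌈67/12⌉ = 6.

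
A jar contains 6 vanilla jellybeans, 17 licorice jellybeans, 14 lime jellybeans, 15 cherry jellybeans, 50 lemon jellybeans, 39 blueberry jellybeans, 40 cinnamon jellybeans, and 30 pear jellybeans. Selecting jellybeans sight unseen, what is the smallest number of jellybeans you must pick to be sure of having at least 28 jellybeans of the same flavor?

161

Treat the 8 flavors as pigeonholes.
In the worst case we take at most 27 of each flavor, but all 6 vanilla, all 17 licorice, all 14 lime, and all 15 cherry (fewer than 27), giving 6 + 17 + 14 + 15 + 27 + 27 + 27 + 27 = 160.
One more jellybean then forces some flavor to 28, so 160 + 1 = 161.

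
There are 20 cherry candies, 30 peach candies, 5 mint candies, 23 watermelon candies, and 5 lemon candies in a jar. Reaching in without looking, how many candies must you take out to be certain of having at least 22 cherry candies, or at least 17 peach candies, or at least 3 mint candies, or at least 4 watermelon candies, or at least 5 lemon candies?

The worst case stops just short of every target: all 20 cherry, 16 peach, 2 mint, 3 watermelon, 4 lemon — 20 + 16 + 2 + 3 + 4 = 45 candies.
One more candy must push some flavor to its target, so 45 + 1 = 46.

46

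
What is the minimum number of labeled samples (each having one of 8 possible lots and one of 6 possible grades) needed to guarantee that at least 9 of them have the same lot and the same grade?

385

There are 8 × 6 = 48 (lot, grade) combinations acting as pigeonholes.
With 48 × 8 = 384 labeled samples we could place exactly 8 in each, with no (lot, grade) pair reaching 9.
One more forces some (lot, grade) pair to hold 9, so 384 + 1 = 385.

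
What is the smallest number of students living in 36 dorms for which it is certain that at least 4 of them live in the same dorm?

109

There are 36 dorms acting as pigeonholes.
With 36 × 3 = 108 students we could place exactly 3 in each, with no class reaching 4.
One more forces some class to hold 4, so 108 + 1 = 109.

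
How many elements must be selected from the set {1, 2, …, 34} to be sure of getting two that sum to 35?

Partition {1, …, 34} into 17 pairs: {1,34}, {2,33}, …, {17,18}.
Choosing 17 integers — say the integers 1 through 17 — takes one from each pair and avoids the property.
Choosing 18 forces two into the same pair by pigeonhole, and those sum to 35. So 18.

18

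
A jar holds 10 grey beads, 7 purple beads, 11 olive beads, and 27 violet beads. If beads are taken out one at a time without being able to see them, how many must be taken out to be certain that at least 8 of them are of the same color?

29

Treat the 4 colors as pigeonholes.
The worst case takes 7 beads of each color without reaching 8 of any: 4 × 7 = 28.
The next bead must bring some color to 8, so 28 + 1 = 29.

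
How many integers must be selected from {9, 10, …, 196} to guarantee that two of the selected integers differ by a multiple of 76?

Use the pigeonhole principle on residue classes: group the integers by remainder mod 76; there are 76 residue classes, each nonempty in this range.
Choosing one from each class (76 integers) avoids any shared remainder.
One more choice must repeat a class, so two differ by a multiple of 76. Hence 76 + 1 = 77.

77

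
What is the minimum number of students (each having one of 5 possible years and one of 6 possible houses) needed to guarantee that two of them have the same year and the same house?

There are 5 × 6 = 30 (year, house) combinations acting as pigeonholes.
With 30 students we could place one in each, avoiding any repeat.
One more forces some (year, house) pair to hold 2, so 30 + 1 = 31.

31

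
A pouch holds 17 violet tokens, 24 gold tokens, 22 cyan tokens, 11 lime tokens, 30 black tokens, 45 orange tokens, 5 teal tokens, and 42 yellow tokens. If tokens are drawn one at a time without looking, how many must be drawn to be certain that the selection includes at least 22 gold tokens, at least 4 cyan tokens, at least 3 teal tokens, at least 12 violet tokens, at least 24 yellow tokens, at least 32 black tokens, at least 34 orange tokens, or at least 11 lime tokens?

The worst case stops just short of every target: 11 violet, 21 gold, 3 cyan, 10 lime, all 30 black, 33 orange, 2 teal, 23 yellow — 11 + 21 + 3 + 10 + 30 + 33 + 2 + 23 = 133 tokens.
One more token must push some color to its target, so 133 + 1 = 134.

134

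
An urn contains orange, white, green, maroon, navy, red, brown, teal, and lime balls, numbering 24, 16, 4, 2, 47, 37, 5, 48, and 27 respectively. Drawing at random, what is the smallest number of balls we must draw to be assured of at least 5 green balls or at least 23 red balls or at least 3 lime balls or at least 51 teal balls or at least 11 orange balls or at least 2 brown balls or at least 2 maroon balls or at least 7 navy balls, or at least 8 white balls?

102

Each of the 9 colors has its own threshold; avoid all of them simultaneously.
The worst case stops just short of every target: 10 orange, 7 white, 4 green, 1 maroon, 6 navy, 22 red, 1 brown, all 48 teal, 2 lime — 10 + 7 + 4 + 1 + 6 + 22 + 1 + 48 + 2 = 101 balls.
One more ball must push some color to its target, so 101 + 1 = 102.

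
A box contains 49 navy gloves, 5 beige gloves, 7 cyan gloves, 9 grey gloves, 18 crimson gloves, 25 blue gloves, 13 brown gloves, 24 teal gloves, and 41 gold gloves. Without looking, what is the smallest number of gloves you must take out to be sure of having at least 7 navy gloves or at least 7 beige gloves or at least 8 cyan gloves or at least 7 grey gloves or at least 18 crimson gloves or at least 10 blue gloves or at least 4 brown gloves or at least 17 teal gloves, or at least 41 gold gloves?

Each of the 9 colors has its own threshold; avoid all of them simultaneously.
The worst case stops just short of every target: 6 navy, all 5 beige, 7 cyan, 6 grey, 17 crimson, 9 blue, 3 brown, 16 teal, 40 gold — 6 + 5 + 7 + 6 + 17 + 9 + 3 + 16 + 40 = 109 gloves.
One more glove must push some color to its target, so 109 + 1 = 110.

110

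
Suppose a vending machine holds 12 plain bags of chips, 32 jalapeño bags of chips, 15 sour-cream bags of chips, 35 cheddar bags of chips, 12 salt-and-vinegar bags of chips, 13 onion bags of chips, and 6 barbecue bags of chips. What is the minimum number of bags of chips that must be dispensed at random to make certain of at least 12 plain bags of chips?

The worst case draws every non-plain bag of chips first: 32 + 15 + 35 + 12 + 13 + 6 = 113.
The next 12 draws are then forced to be plain, giving 113 + 12 = 125.

125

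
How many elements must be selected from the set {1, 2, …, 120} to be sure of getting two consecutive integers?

61

Partition {1, …, 120} into 60 pairs: {1,2}, {3,4}, …, {119,120}.
Choosing 60 integers — say the 60 even numbers 2, 4, …, 120 — takes one from each pair and avoids the property.
Choosing 61 forces two into the same pair by pigeonhole, and those are consecutive. So 61.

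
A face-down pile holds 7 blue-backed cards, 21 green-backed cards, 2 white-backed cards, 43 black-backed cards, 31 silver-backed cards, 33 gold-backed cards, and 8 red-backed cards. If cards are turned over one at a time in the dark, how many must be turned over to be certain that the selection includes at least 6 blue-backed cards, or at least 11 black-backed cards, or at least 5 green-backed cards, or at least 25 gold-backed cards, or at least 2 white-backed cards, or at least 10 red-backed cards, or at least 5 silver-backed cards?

Each of the 7 back colors has its own threshold; avoid all of them simultaneously.
The worst case stops just short of every target: 5 blue-backed, 4 green-backed, 1 white-backed, 10 black-backed, 4 silver-backed, 24 gold-backed, all 8 red-backed — 5 + 4 + 1 + 10 + 4 + 24 + 8 = 56 cards.
One more card must push some back color to its target, so 56 + 1 = 57.

57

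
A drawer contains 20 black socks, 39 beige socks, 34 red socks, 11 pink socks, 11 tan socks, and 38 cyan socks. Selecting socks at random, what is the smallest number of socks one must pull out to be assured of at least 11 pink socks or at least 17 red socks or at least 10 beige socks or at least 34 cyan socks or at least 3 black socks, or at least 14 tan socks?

82

The worst case stops just short of every target: 2 black, 9 beige, 16 red, 10 pink, all 11 tan, 33 cyan — 2 + 9 + 16 + 10 + 11 + 33 = 81 socks.
One more sock must push some color to its target, so 81 + 1 = 82.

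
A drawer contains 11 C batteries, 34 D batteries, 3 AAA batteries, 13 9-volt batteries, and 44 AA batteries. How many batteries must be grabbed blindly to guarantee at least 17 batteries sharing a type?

In the worst case we take at most 16 of each type, but all 11 C, all 3 AAA, and all 13 9-volt (fewer than 16), giving 11 + 16 + 3 + 13 + 16 = 59.
One more battery then forces some type to 17, so 59 + 1 = 60.

60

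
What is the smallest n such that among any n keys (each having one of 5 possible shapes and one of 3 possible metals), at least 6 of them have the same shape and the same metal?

76

There are 5 × 3 = 15 (shape, metal) combinations acting as pigeonholes.
With 15 × 5 = 75 keys we could place exactly 5 in each, with no (shape, metal) pair reaching 6.
One more forces some (shape, metal) pair to hold 6, so 75 + 1 = 76.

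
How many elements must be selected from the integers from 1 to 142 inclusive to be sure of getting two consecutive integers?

Partition {1, …, 142} into 71 pairs: {1,2}, {3,4}, …, {141,142}.
Choosing 71 integers — say the 71 even numbers 2, 4, …, 142 — takes one from each pair and avoids the property.
Choosing 72 forces two into the same pair by pigeonhole, and those are consecutive. So 72.

72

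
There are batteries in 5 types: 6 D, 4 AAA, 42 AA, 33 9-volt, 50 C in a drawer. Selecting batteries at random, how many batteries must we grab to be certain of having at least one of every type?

132

The hardest type to obtain is AAA: we could draw every other battery first — 135 − 4 = 131 batteries — without a single AAA one.
The next draw must be AAA, so 131 + 1 = 132.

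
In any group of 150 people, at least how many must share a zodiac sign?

13

If each of the 12 zodiac signs held at most 12, the total would be at most 12 × 12 = 144 < 150, a contradiction.
So at least one holds ⌈150/12⌉ = 13.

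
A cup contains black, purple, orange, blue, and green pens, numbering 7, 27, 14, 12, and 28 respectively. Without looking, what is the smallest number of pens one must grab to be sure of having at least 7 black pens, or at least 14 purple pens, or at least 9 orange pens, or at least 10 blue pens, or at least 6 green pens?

42

The worst case stops just short of every target: 6 black, 13 purple, 8 orange, 9 blue, 5 green — 6 + 13 + 8 + 9 + 5 = 41 pens.
One more pen must push some ink color to its target, so 41 + 1 = 42.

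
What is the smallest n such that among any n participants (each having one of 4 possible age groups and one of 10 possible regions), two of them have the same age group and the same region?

There are 4 × 10 = 40 (age group, region) combinations acting as pigeonholes.
With 40 participants we could place one in each, avoiding any repeat.
One more forces some (age group, region) pair to hold 2, so 40 + 1 = 41.

41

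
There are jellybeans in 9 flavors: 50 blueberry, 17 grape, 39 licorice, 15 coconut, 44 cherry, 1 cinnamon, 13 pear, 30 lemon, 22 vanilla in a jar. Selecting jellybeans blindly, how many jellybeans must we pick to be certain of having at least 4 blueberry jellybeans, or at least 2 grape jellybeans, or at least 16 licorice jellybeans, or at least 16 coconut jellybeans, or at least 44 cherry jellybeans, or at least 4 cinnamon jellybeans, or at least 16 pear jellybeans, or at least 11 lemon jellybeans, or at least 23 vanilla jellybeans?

Each of the 9 flavors has its own threshold; avoid all of them simultaneously.
The worst case stops just short of every target: 3 blueberry, 1 grape, 15 licorice, 15 coconut, 43 cherry, all 1 cinnamon, all 13 pear, 10 lemon, 22 vanilla — 3 + 1 + 15 + 15 + 43 + 1 + 13 + 10 + 22 = 123 jellybeans.
One more jellybean must push some flavor to its target, so 123 + 1 = 124.

124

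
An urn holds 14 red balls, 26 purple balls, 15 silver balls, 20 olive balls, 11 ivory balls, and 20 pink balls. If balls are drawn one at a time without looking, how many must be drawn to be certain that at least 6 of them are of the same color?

31

Treat the 6 colors as pigeonholes.
The worst case takes 5 balls of each color without reaching 6 of any: 6 × 5 = 30.
The next ball must bring some color to 6, so 30 + 1 = 31.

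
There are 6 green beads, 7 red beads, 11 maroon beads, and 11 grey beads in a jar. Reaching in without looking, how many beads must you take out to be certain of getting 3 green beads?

32

The worst case draws every non-green bead first: 7 + 11 + 11 = 29.
The next 3 draws are then forced to be green, giving 29 + 3 = 32.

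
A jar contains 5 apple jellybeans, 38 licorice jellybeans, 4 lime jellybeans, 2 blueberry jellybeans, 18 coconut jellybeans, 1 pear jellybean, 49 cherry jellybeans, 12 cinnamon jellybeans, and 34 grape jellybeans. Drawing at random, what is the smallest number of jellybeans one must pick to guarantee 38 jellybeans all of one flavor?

In the worst case we take at most 37 of each flavor, but all 5 apple, all 4 lime, all 2 blueberry, all 18 coconut, all 1 pear, all 12 cinnamon, and all 34 grape (fewer than 37), giving 5 + 37 + 4 + 2 + 18 + 1 + 37 + 12 + 34 = 150.
One more jellybean then forces some flavor to 38, so 150 + 1 = 151.

151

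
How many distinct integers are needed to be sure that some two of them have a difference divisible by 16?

Use the pigeonhole principle on residue classes: two integers differ by a multiple of 16 exactly when they share a remainder mod 16.
There are 16 residue classes mod 16, so 16 integers can all lie in distinct classes.
One more integer must repeat a residue, giving a difference divisible by 16. So n = 16 + 1 = 17.

17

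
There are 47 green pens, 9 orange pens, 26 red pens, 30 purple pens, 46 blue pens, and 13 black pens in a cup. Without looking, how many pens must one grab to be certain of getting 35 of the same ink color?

147

In the worst case we take at most 34 of each ink color, but all 9 orange, all 26 red, all 30 purple, and all 13 black (fewer than 34), giving 34 + 9 + 26 + 30 + 34 + 13 = 146.
One more pen then forces some ink color to 35, so 146 + 1 = 147.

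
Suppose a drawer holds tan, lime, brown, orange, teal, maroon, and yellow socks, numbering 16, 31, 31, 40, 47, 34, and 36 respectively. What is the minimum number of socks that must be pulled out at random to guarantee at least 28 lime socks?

The worst case draws every non-lime sock first: 16 + 31 + 40 + 47 + 34 + 36 = 204.
The next 28 draws are then forced to be lime, giving 204 + 28 = 232.

232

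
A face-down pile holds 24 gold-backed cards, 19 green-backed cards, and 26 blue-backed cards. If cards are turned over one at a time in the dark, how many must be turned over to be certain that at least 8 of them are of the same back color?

Treat the 3 back colors as pigeonholes.
The worst case takes 7 cards of each back color without reaching 8 of any: 3 × 7 = 21.
The next card must bring some back color to 8, so 21 + 1 = 22.

22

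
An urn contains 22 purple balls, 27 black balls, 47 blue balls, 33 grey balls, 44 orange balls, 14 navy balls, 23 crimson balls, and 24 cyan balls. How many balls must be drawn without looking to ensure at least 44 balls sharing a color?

230

Treat the 8 colors as pigeonholes.
In the worst case we take at most 43 of each color, but all 22 purple, all 27 black, all 33 grey, all 14 navy, all 23 crimson, and all 24 cyan (fewer than 43), giving 22 + 27 + 43 + 33 + 43 + 14 + 23 + 24 = 229.
One more ball then forces some color to 44, so 229 + 1 = 230.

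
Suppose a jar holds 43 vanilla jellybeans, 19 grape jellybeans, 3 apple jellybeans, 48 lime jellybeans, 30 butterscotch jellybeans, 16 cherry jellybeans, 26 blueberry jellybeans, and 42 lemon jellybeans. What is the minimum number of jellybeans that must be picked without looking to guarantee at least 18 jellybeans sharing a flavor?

122

In the worst case we take at most 17 of each flavor, but all 3 apple and all 16 cherry (fewer than 17), giving 17 + 17 + 3 + 17 + 17 + 16 + 17 + 17 = 121.
One more jellybean then forces some flavor to 18, so 121 + 1 = 122.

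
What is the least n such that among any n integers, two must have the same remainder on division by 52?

Use the pigeonhole principle on residue classes: two integers differ by a multiple of 52 exactly when they share a remainder mod 52.
There are 52 residue classes mod 52, so 52 integers can all lie in distinct classes.
One more integer must repeat a residue, giving a difference divisible by 52. So n = 52 + 1 = 53.

53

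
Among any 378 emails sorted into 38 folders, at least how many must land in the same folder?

10

If each of the 38 folders held at most 9, the total would be at most 38 × 9 = 342 < 378, a contradiction.
So at least one holds ⌈378/38⌉ = 10.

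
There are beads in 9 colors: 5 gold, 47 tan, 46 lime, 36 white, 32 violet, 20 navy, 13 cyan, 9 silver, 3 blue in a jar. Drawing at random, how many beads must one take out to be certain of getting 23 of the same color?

Treat the 9 colors as pigeonholes.
In the worst case we take at most 22 of each color, but all 5 gold, all 20 navy, all 13 cyan, all 9 silver, and all 3 blue (fewer than 22), giving 5 + 22 + 22 + 22 + 22 + 20 + 13 + 9 + 3 = 138.
One more bead then forces some color to 23, so 138 + 1 = 139.

139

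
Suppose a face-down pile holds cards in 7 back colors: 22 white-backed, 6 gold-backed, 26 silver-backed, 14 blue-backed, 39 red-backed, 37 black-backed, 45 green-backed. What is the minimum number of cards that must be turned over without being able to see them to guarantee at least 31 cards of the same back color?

Treat the 7 back colors as pigeonholes.
In the worst case we take at most 30 of each back color, but all 22 white-backed, all 6 gold-backed, all 26 silver-backed, and all 14 blue-backed (fewer than 30), giving 22 + 6 + 26 + 14 + 30 + 30 + 30 = 158.
One more card then forces some back color to 31, so 158 + 1 = 159.

159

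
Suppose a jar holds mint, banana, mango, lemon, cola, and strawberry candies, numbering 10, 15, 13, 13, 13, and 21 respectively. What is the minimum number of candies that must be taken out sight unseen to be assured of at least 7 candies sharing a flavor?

Treat the 6 flavors as pigeonholes.
The worst case takes 6 candies of each flavor without reaching 7 of any: 6 × 6 = 36.
The next candy must bring some flavor to 7, so 36 + 1 = 37.

37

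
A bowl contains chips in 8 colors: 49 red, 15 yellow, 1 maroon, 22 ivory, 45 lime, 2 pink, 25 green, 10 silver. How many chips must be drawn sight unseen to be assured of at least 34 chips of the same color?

In the worst case we take at most 33 of each color, but all 15 yellow, all 1 maroon, all 22 ivory, all 2 pink, all 25 green, and all 10 silver (fewer than 33), giving 33 + 15 + 1 + 22 + 33 + 2 + 25 + 10 = 141.
One more chip then forces some color to 34, so 141 + 1 = 142.

142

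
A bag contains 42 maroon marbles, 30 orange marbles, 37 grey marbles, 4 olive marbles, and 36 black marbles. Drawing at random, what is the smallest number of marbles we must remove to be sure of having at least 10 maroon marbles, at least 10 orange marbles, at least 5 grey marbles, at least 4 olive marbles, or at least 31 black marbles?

56

Each of the 5 colors has its own threshold; avoid all of them simultaneously.
The worst case stops just short of every target: 9 maroon, 9 orange, 4 grey, 3 olive, 30 black — 9 + 9 + 4 + 3 + 30 = 55 marbles.
One more marble must push some color to its target, so 55 + 1 = 56.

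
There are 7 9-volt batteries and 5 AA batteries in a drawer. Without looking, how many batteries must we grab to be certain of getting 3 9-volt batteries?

To avoid 9-volt batteries as long as possible, exhaust the other 1 type first.
The worst case draws every non-9-volt battery first: 5.
The next 3 draws are then forced to be 9-volt, giving 5 + 3 = 8.

8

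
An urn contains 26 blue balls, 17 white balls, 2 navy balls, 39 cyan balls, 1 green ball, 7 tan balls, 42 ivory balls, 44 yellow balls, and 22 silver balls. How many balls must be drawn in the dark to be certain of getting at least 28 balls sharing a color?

In the worst case we take at most 27 of each color, but all 26 blue, all 17 white, all 2 navy, all 1 green, all 7 tan, and all 22 silver (fewer than 27), giving 26 + 17 + 2 + 27 + 1 + 7 + 27 + 27 + 22 = 156.
One more ball then forces some color to 28, so 156 + 1 = 157.

157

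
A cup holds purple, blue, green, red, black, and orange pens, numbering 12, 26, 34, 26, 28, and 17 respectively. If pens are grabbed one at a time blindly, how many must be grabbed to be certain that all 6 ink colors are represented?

132

The hardest ink color to obtain is purple: we could draw every other pen first — 143 − 12 = 131 pens — without a single purple one.
The next draw must be purple, so 131 + 1 = 132.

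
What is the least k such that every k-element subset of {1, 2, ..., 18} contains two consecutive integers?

10

Partition {1, …, 18} into 9 pairs: {1,2}, {3,4}, …, {17,18}.
Choosing 9 integers — say the 9 even numbers 2, 4, …, 18 — takes one from each pair and avoids the property.
Choosing 10 forces two into the same pair by pigeonhole, and those are consecutive. So 10.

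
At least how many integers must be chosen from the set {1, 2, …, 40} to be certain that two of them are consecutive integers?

21

Partition {1, …, 40} into 20 pairs: {1,2}, {3,4}, …, {39,40}.
Choosing 20 integers — say the 20 even numbers 2, 4, …, 40 — takes one from each pair and avoids the property.
Choosing 21 forces two into the same pair by pigeonhole, and those are consecutive. So 21.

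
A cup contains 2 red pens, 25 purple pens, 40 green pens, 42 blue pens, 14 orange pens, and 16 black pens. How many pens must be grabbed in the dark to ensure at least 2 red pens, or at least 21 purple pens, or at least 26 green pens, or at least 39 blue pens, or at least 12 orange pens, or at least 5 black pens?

100

The worst case stops just short of every target: 1 red, 20 purple, 25 green, 38 blue, 11 orange, 4 black — 1 + 20 + 25 + 38 + 11 + 4 = 99 pens.
One more pen must push some ink color to its target, so 99 + 1 = 100.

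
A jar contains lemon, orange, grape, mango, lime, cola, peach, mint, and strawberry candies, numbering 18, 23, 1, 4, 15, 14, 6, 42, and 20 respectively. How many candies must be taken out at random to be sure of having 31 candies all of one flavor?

Treat the 9 flavors as pigeonholes.
In the worst case we take at most 30 of each flavor, but all 18 lemon, all 23 orange, all 1 grape, all 4 mango, all 15 lime, all 14 cola, all 6 peach, and all 20 strawberry (fewer than 30), giving 18 + 23 + 1 + 4 + 15 + 14 + 6 + 30 + 20 = 131.
One more candy then forces some flavor to 31, so 131 + 1 = 132.

132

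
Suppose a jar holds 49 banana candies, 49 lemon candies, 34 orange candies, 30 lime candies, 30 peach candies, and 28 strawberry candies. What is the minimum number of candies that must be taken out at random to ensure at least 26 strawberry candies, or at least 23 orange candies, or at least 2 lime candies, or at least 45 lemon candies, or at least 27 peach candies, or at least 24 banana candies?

142

The worst case stops just short of every target: 23 banana, 44 lemon, 22 orange, 1 lime, 26 peach, 25 strawberry — 23 + 44 + 22 + 1 + 26 + 25 = 141 candies.
One more candy must push some flavor to its target, so 141 + 1 = 142.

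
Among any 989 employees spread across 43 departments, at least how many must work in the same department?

23

The 989 employees fall into 43 departments.
If each of the 43 departments held at most 22, the total would be at most 43 × 22 = 946 < 989, a contradiction.
So at least one holds ⌈989/43⌉ = 23.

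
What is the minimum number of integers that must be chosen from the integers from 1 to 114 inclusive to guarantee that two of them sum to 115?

Partition {1, …, 114} into 57 pairs: {1,114}, {2,113}, …, {57,58}.
Choosing 57 integers — say the integers 1 through 57 — takes one from each pair and avoids the property.
Choosing 58 forces two into the same pair by pigeonhole, and those sum to 115. So 58.

58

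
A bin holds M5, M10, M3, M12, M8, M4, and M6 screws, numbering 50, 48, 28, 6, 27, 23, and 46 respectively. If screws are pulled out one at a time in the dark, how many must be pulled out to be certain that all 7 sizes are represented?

223

The hardest size to obtain is M12: we could draw every other screw first — 228 − 6 = 222 screws — without a single M12 one.
The next draw must be M12, so 222 + 1 = 223.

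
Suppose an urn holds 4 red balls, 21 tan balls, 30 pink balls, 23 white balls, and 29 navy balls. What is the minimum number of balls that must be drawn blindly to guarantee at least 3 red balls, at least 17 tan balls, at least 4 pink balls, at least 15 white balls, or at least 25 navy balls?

The worst case stops just short of every target: 2 red, 16 tan, 3 pink, 14 white, 24 navy — 2 + 16 + 3 + 14 + 24 = 59 balls.
One more ball must push some color to its target, so 59 + 1 = 60.

60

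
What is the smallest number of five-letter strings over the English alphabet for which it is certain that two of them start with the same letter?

27

There are 26 possible first letters acting as pigeonholes.
With 26 five-letter strings over the English alphabet we could place one in each, avoiding any repeat.
One more forces some class to hold 2, so 26 + 1 = 27.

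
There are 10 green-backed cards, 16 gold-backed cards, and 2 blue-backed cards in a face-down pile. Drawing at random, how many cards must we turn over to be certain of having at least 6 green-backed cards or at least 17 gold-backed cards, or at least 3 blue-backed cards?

24

The worst case stops just short of every target: 5 green-backed, 16 gold-backed, 2 blue-backed — 5 + 16 + 2 = 23 cards.
One more card must push some back color to its target, so 23 + 1 = 24.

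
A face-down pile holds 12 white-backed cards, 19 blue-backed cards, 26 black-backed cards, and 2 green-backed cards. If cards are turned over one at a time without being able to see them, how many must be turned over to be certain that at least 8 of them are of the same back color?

In the worst case we take at most 7 of each back color, but all 2 green-backed (fewer than 7), giving 7 + 7 + 7 + 2 = 23.
One more card then forces some back color to 8, so 23 + 1 = 24.

24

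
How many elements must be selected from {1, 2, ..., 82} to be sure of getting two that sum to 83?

42

Partition {1, …, 82} into 41 pairs: {1,82}, {2,81}, …, {41,42}.
Choosing 41 integers — say the integers 1 through 41 — takes one from each pair and avoids the property.
Choosing 42 forces two into the same pair by pigeonhole, and those sum to 83. So 42.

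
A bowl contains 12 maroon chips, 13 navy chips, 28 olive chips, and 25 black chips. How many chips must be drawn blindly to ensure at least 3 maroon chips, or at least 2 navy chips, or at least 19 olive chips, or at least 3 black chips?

24

The worst case stops just short of every target: 2 maroon, 1 navy, 18 olive, 2 black — 2 + 1 + 18 + 2 = 23 chips.
One more chip must push some color to its target, so 23 + 1 = 24.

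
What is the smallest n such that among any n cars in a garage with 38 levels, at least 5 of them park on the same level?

153

There are 38 levels acting as pigeonholes.
With 38 × 4 = 152 cars we could place exactly 4 in each, with no class reaching 5.
One more forces some class to hold 5, so 152 + 1 = 153.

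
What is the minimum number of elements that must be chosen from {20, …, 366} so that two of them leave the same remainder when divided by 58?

59

Group the integers by remainder mod 58; there are 58 residue classes, each nonempty in this range.
Choosing one from each class (58 integers) avoids any shared remainder.
One more choice must repeat a class, so two differ by a multiple of 58. Hence 58 + 1 = 59.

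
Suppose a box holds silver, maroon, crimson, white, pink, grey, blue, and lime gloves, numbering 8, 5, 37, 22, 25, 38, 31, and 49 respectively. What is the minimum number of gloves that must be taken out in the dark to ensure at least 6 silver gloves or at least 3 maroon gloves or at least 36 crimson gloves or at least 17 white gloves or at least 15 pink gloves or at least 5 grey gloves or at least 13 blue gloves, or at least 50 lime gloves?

138

The worst case stops just short of every target: 5 silver, 2 maroon, 35 crimson, 16 white, 14 pink, 4 grey, 12 blue, 49 lime — 5 + 2 + 35 + 16 + 14 + 4 + 12 + 49 = 137 gloves.
One more glove must push some color to its target, so 137 + 1 = 138.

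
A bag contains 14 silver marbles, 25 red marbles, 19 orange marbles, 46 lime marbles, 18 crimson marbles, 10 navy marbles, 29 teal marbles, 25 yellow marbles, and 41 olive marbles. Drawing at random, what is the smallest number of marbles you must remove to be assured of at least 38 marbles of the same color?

215

In the worst case we take at most 37 of each color, but all 14 silver, all 25 red, all 19 orange, all 18 crimson, all 10 navy, all 29 teal, and all 25 yellow (fewer than 37), giving 14 + 25 + 19 + 37 + 18 + 10 + 29 + 25 + 37 = 214.
One more marble then forces some color to 38, so 214 + 1 = 215.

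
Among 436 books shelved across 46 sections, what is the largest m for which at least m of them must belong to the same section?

10

The 436 books fall into 46 sections.
If each of the 46 sections held at most 9, the total would be at most 46 × 9 = 414 < 436, a contradiction.
So at least one holds ⌈436/46⌉ = 10.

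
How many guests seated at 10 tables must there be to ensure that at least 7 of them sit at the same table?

There are 10 tables acting as pigeonholes.
With 10 × 6 = 60 guests we could place exactly 6 in each, with no class reaching 7.
One more forces some class to hold 7, so 60 + 1 = 61.

61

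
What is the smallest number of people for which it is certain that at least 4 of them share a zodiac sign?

There are 12 zodiac signs acting as pigeonholes.
With 12 × 3 = 36 people we could place exactly 3 in each, with no class reaching 4.
One more forces some class to hold 4, so 36 + 1 = 37.

37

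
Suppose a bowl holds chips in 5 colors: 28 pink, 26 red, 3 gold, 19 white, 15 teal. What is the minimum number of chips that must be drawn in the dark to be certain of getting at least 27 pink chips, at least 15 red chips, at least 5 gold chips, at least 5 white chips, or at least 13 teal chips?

Each of the 5 colors has its own threshold; avoid all of them simultaneously.
The worst case stops just short of every target: 26 pink, 14 red, all 3 gold, 4 white, 12 teal — 26 + 14 + 3 + 4 + 12 = 59 chips.
One more chip must push some color to its target, so 59 + 1 = 60.

60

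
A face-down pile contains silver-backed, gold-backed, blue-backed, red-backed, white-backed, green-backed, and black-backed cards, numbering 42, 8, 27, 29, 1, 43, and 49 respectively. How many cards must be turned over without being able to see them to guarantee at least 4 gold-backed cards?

195

The worst case draws every non-gold-backed card first: 42 + 27 + 29 + 1 + 43 + 49 = 191.
The next 4 draws are then forced to be gold-backed, giving 191 + 4 = 195.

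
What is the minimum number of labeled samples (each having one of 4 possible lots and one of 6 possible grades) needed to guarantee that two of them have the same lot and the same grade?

There are 4 × 6 = 24 (lot, grade) combinations acting as pigeonholes.
With 24 labeled samples we could place one in each, avoiding any repeat.
One more forces some (lot, grade) pair to hold 2, so 24 + 1 = 25.

25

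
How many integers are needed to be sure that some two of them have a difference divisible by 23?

24

Two integers differ by a multiple of 23 exactly when they share a remainder mod 23.
There are 23 residue classes mod 23, so 23 integers can all lie in distinct classes.
One more integer must repeat a residue, giving a difference divisible by 23. So n = 23 + 1 = 24.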